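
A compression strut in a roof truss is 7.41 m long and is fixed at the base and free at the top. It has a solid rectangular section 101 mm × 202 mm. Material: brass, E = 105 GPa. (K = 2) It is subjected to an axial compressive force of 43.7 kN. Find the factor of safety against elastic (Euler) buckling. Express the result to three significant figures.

Buckling occurs about the weak axis: I_min = h·b³/12 with b = 101 mm (the shorter side).
I_min = 202×101³/12 = 1.734×10^7 mm⁴
I = 1.734×10^7 mm⁴ = 1.734×10^-5 m⁴
Effective length L_e = K·L = 2 × 7.41 = 14.82 m
P_cr = π²EI / L_e² = π² × 105×10⁹ × 1.734×10^-5 / 14.82² = 8.183×10^4 N
Factor of safety n = P_cr / P = 81.833 / 43.7 = 1.87

n ≈ 1.87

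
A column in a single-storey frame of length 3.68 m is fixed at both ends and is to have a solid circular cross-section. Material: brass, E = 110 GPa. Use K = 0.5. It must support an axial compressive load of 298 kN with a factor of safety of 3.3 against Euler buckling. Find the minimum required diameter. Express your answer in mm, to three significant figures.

d ≈ 88.9 mm

Required P_cr = n·P = 3.3 × 298 = 983.4 kN
L_e = K·L = 0.5 × 3.68 = 1.840 m
Required I = P_cr·L_e²/(π²E) = 9.834×10^5 × 1.840² / (π² × 1.10×10^11) = 3.067×10^-6 m⁴
I_req = 3.067×10^6 mm⁴
Solid circle: I = πd⁴/64  ⇒  d = (64I/π)^(1/4) = (64×3.067×10^6/π)^(1/4) = 88.9 mm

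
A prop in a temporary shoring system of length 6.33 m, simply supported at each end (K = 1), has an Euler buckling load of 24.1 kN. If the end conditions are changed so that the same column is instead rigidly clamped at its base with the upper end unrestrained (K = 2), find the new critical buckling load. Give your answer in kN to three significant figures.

P_cr ≈ 6.02 kN

P_cr ∝ 1/K², so P_cr,new = P_cr,old × (K_old/K_new)² = 24.1 × (1/2)²
= 24.1 × 0.2500 = 6.02 kN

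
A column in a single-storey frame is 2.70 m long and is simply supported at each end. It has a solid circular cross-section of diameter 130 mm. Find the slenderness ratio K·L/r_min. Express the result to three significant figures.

λ ≈ 83.1

For a solid circle r = d/4 = 130/4 = 32.50 mm
L_e = K·L = 1 × 2.70 m = 2.700 m = 2700.0 mm
λ = L_e / r_min = 2700.0 / 32.50 = 83.1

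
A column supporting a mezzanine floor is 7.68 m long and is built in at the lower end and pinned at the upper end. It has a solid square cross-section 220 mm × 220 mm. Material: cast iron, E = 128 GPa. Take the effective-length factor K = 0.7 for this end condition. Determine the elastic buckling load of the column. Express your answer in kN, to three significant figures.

I = a⁴/12 = 220⁴/12 = 1.952×10^8 mm⁴
I = 1.952×10^8 mm⁴ = 1.952×10^-4 m⁴
Effective length L_e = K·L = 0.7 × 7.68 = 5.376 m
P_cr = π²EI / L_e² = π² × 128×10⁹ × 1.952×10^-4 / 5.376² = 8.533×10^6 N

P_cr ≈ 8530 kN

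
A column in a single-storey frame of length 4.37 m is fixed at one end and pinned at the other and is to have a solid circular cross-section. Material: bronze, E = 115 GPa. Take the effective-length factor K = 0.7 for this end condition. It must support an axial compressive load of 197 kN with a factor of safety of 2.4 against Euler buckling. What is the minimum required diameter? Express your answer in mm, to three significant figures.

d ≈ 94.4 mm

Required P_cr = n·P = 2.4 × 197 = 472.8 kN
L_e = K·L = 0.7 × 4.37 = 3.059 m
Required I = P_cr·L_e²/(π²E) = 4.728×10^5 × 3.059² / (π² × 1.15×10^11) = 3.898×10^-6 m⁴
I_req = 3.898×10^6 mm⁴
Solid circle: I = πd⁴/64  ⇒  d = (64I/π)^(1/4) = (64×3.898×10^6/π)^(1/4) = 94.4 mm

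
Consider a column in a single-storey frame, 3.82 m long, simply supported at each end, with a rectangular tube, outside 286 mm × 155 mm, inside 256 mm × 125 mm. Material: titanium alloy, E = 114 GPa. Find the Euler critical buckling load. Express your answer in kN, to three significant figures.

Weak-axis I_min = (h_o·b_o³ − h_i·b_i³)/12 with b_o = 155, b_i = 125.0 mm (shorter outer/inner sides).
I_min = (286×155³ − 256.0×125.0³)/12 = 4.709×10^7 mm⁴
I = 4.709×10^7 mm⁴ = 4.709×10^-5 m⁴
Effective length L_e = K·L = 1 × 3.82 = 3.820 m
P_cr = π²EI / L_e² = π² × 114×10⁹ × 4.709×10^-5 / 3.820² = 3.631×10^6 N

P_cr ≈ 3630 kN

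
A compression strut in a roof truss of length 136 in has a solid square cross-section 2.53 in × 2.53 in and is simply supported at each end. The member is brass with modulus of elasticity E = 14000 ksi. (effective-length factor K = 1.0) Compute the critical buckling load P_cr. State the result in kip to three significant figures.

P_cr ≈ 25.5 kip

I = a⁴/12 = 2.53⁴/12 = 3.414 in⁴
Effective length L_e = K·L = 1 × 136 = 136.0 in
P_cr = π²EI / L_e² = π² × 14000×10³ × 3.414 / 136.0² = 2.551×10^4 lb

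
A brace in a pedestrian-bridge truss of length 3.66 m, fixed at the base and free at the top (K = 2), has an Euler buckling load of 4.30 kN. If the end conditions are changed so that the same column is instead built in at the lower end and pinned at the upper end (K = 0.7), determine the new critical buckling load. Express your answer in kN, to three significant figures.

P_cr ≈ 35.1 kN

P_cr ∝ 1/K², so P_cr,new = P_cr,old × (K_old/K_new)² = 4.30 × (2/0.7)²
= 4.30 × 8.163 = 35.1 kN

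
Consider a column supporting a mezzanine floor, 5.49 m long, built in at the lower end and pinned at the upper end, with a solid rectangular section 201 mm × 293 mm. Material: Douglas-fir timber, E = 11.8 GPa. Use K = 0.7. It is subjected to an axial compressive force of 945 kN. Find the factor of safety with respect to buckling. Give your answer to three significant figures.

Buckling occurs about the weak axis: I_min = h·b³/12 with b = 201 mm (the shorter side).
I_min = 293×201³/12 = 1.983×10^8 mm⁴
I = 1.983×10^8 mm⁴ = 1.983×10^-4 m⁴
Effective length L_e = K·L = 0.7 × 5.49 = 3.843 m
P_cr = π²EI / L_e² = π² × 11.8×10⁹ × 1.983×10^-4 / 3.843² = 1.564×10^6 N
Factor of safety n = P_cr / P = 1563.6 / 945 = 1.65

n ≈ 1.65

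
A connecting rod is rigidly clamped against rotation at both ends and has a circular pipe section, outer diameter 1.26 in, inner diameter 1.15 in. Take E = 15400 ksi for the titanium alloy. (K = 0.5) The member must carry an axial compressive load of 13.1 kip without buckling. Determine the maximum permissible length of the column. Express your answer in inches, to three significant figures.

d_o = 1.26 in, d_i = 1.15 in
I = π(d_o⁴ − d_i⁴)/64 = π(1.26⁴ − 1.150⁴)/64 = 3.787×10^-2 in⁴
At the buckling limit P_cr = P = 1.310×10^4 lb
From P_cr = π²EI/(K·L)²:  L = (1/K)·√(π²EI/P_cr) = (1/0.5)·√(π²×1.54×10^7×3.787×10^-2/1.310×10^4)
L = 41.9 in

L_max ≈ 41.9 in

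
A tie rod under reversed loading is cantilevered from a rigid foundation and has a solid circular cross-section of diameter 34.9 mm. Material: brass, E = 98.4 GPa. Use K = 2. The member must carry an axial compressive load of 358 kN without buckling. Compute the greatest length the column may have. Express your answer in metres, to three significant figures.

I = πd⁴/64 = π×34.9⁴/64 = 7.282×10^4 mm⁴
I = 7.282×10^-8 m⁴
At the buckling limit P_cr = P = 3.580×10^5 N
From P_cr = π²EI/(K·L)²:  L = (1/K)·√(π²EI/P_cr) = (1/2)·√(π²×9.84×10^10×7.282×10^-8/3.580×10^5)
L = 0.222 m

L_max ≈ 0.222 m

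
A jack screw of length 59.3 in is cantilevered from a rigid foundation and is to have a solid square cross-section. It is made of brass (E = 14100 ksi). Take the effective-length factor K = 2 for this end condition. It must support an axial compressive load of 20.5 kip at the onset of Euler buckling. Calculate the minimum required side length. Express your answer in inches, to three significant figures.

L_e = K·L = 2 × 59.3 = 118.6 in
Required I = P_cr·L_e²/(π²E) = 2.050×10^4 × 118.6² / (π² × 1.41×10^7) = 2.072 in⁴
Solid square: I = a⁴/12  ⇒  a = (12I)^(1/4) = (12×2.072)^(1/4) = 2.23 in

a ≈ 2.23 in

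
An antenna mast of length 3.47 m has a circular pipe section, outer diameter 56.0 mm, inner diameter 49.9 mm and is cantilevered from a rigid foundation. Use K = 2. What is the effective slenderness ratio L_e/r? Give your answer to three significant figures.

d_o = 56.0 mm, d_i = 49.9 mm
I = π(d_o⁴ − d_i⁴)/64 = π(56.0⁴ − 49.90⁴)/64 = 1.784×10^5 mm⁴
A = 507.4 mm²;  r_min = √(I/A) = √(1.784×10^5/507.4) = 18.75 mm
L_e = K·L = 2 × 3.47 m = 6.940 m = 6940.0 mm
λ = L_e / r_min = 6940.0 / 18.75 = 370

λ ≈ 370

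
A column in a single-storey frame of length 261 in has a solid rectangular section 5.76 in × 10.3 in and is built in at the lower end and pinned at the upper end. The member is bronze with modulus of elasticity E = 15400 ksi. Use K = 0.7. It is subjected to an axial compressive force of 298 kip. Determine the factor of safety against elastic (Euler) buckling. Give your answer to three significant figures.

n ≈ 2.51

Buckling occurs about the weak axis: I_min = h·b³/12 with b = 5.76 in (the shorter side).
I_min = 10.3×5.76³/12 = 164.0 in⁴
Effective length L_e = K·L = 0.7 × 261 = 182.7 in
P_cr = π²EI / L_e² = π² × 15400×10³ × 164.0 / 182.7² = 7.469×10^5 lb
Factor of safety n = P_cr / P = 746.91 / 298 = 2.51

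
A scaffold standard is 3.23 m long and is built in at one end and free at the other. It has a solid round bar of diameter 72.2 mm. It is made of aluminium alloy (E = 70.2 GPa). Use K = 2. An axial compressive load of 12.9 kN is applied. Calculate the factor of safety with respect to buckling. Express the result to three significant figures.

n ≈ 1.72

I = πd⁴/64 = π×72.2⁴/64 = 1.334×10^6 mm⁴
I = 1.334×10^6 mm⁴ = 1.334×10^-6 m⁴
Effective length L_e = K·L = 2 × 3.23 = 6.460 m
P_cr = π²EI / L_e² = π² × 70.2×10⁹ × 1.334×10^-6 / 6.460² = 2.215×10^4 N
Factor of safety n = P_cr / P = 22.146 / 12.9 = 1.72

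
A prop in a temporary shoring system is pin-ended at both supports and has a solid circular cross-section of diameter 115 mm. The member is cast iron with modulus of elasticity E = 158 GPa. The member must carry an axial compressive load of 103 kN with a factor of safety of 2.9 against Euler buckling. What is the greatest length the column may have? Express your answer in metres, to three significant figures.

I = πd⁴/64 = π×115⁴/64 = 8.585×10^6 mm⁴
I = 8.585×10^-6 m⁴
Required critical load P_cr = n·P = 2.9 × 103 = 298.7 kN = 2.987×10^5 N
From P_cr = π²EI/(K·L)²:  L = (1/K)·√(π²EI/P_cr) = (1/1)·√(π²×1.58×10^11×8.585×10^-6/2.987×10^5)
L = 6.69 m

L_max ≈ 6.69 m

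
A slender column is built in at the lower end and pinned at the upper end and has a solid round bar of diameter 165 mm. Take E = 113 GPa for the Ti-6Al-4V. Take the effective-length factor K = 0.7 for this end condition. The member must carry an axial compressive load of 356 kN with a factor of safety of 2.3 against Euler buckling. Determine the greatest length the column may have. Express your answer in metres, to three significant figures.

L_max ≈ 10.1 m

I = πd⁴/64 = π×165⁴/64 = 3.638×10^7 mm⁴
I = 3.638×10^-5 m⁴
Required critical load P_cr = n·P = 2.3 × 356 = 818.8 kN = 8.188×10^5 N
From P_cr = π²EI/(K·L)²:  L = (1/K)·√(π²EI/P_cr) = (1/0.7)·√(π²×1.13×10^11×3.638×10^-5/8.188×10^5)
L = 10.1 m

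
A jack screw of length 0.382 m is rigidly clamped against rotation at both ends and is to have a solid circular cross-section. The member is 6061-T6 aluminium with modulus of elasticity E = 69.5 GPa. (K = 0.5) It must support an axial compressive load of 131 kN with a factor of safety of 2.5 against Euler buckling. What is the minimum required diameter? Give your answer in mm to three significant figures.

Required P_cr = n·P = 2.5 × 131 = 327.5 kN
L_e = K·L = 0.5 × 0.382 = 0.1910 m
Required I = P_cr·L_e²/(π²E) = 3.275×10^5 × 0.1910² / (π² × 6.95×10^10) = 1.742×10^-8 m⁴
I_req = 1.742×10^4 mm⁴
Solid circle: I = πd⁴/64  ⇒  d = (64I/π)^(1/4) = (64×1.742×10^4/π)^(1/4) = 24.4 mm

d ≈ 24.4 mm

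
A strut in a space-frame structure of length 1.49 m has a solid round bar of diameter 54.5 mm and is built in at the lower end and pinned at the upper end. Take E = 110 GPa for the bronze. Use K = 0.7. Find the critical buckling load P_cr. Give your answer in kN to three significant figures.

P_cr ≈ 432 kN

I = πd⁴/64 = π×54.5⁴/64 = 4.331×10^5 mm⁴
I = 4.331×10^5 mm⁴ = 4.331×10^-7 m⁴
Effective length L_e = K·L = 0.7 × 1.49 = 1.043 m
P_cr = π²EI / L_e² = π² × 110×10⁹ × 4.331×10^-7 / 1.043² = 4.322×10^5 N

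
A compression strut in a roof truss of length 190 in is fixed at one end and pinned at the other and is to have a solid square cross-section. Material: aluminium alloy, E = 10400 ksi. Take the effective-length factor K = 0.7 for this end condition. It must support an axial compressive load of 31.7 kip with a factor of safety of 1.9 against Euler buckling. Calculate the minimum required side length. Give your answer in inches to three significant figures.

a ≈ 3.34 in

Required P_cr = n·P = 1.9 × 31.7 = 60.23 kip
L_e = K·L = 0.7 × 190 = 133.0 in
Required I = P_cr·L_e²/(π²E) = 6.023×10^4 × 133.0² / (π² × 1.04×10^7) = 10.38 in⁴
Solid square: I = a⁴/12  ⇒  a = (12I)^(1/4) = (12×10.38)^(1/4) = 3.34 in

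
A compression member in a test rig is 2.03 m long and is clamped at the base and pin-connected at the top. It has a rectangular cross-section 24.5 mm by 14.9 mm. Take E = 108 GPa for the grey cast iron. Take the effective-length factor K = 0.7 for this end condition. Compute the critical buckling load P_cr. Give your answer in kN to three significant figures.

Buckling occurs about the weak axis: I_min = h·b³/12 with b = 14.9 mm (the shorter side).
I_min = 24.5×14.9³/12 = 6.754×10^3 mm⁴
I = 6.754×10^3 mm⁴ = 6.754×10^-9 m⁴
Effective length L_e = K·L = 0.7 × 2.03 = 1.421 m
P_cr = π²EI / L_e² = π² × 108×10⁹ × 6.754×10^-9 / 1.421² = 3.565×10^3 N

P_cr ≈ 3.57 kN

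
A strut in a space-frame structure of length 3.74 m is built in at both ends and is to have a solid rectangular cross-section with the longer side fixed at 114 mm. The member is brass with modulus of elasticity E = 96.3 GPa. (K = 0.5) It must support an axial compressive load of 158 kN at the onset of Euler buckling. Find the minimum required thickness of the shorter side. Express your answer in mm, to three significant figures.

L_e = K·L = 0.5 × 3.74 = 1.870 m
Required I = P_cr·L_e²/(π²E) = 1.580×10^5 × 1.870² / (π² × 9.63×10^10) = 5.813×10^-7 m⁴
I_req = 5.813×10^5 mm⁴
Rectangle, weak axis: I_min = h·b³/12 with h = 114 mm fixed  ⇒  b = (12I/h)^(1/3) = 39.4 mm

b ≈ 39.4 mm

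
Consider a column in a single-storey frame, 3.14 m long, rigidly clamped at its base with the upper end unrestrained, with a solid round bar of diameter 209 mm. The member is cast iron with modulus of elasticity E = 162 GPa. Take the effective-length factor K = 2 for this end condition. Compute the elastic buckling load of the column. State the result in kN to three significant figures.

I = πd⁴/64 = π×209⁴/64 = 9.366×10^7 mm⁴
I = 9.366×10^7 mm⁴ = 9.366×10^-5 m⁴
Effective length L_e = K·L = 2 × 3.14 = 6.280 m
P_cr = π²EI / L_e² = π² × 162×10⁹ × 9.366×10^-5 / 6.280² = 3.797×10^6 N

P_cr ≈ 3800 kN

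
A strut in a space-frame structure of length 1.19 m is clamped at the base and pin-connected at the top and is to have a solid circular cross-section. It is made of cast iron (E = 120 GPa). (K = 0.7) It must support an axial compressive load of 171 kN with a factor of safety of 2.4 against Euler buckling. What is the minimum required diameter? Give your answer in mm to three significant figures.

d ≈ 47.0 mm

Required P_cr = n·P = 2.4 × 171 = 410.4 kN
L_e = K·L = 0.7 × 1.19 = 0.8330 m
Required I = P_cr·L_e²/(π²E) = 4.104×10^5 × 0.8330² / (π² × 1.20×10^11) = 2.404×10^-7 m⁴
I_req = 2.404×10^5 mm⁴
Solid circle: I = πd⁴/64  ⇒  d = (64I/π)^(1/4) = (64×2.404×10^5/π)^(1/4) = 47.0 mm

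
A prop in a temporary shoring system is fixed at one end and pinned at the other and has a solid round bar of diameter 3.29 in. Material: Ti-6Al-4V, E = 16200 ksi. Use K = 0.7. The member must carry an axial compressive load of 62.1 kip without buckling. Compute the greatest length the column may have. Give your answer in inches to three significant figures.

I = πd⁴/64 = π×3.29⁴/64 = 5.751 in⁴
At the buckling limit P_cr = P = 6.210×10^4 lb
From P_cr = π²EI/(K·L)²:  L = (1/K)·√(π²EI/P_cr) = (1/0.7)·√(π²×1.62×10^7×5.751/6.210×10^4)
L = 174 in

L_max ≈ 174 in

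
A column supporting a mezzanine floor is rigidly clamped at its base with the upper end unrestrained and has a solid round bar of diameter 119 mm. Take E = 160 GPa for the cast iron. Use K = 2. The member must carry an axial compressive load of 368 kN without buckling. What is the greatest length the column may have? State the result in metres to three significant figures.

I = πd⁴/64 = π×119⁴/64 = 9.844×10^6 mm⁴
I = 9.844×10^-6 m⁴
At the buckling limit P_cr = P = 3.680×10^5 N
From P_cr = π²EI/(K·L)²:  L = (1/K)·√(π²EI/P_cr) = (1/2)·√(π²×1.60×10^11×9.844×10^-6/3.680×10^5)
L = 3.25 m

L_max ≈ 3.25 m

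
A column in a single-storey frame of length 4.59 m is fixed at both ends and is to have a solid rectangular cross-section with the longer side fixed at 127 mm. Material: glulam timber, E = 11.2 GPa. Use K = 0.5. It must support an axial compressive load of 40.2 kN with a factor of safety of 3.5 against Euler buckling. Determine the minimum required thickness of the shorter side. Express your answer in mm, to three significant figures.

b ≈ 85.9 mm

Required P_cr = n·P = 3.5 × 40.2 = 140.7 kN
L_e = K·L = 0.5 × 4.59 = 2.295 m
Required I = P_cr·L_e²/(π²E) = 1.407×10^5 × 2.295² / (π² × 1.12×10^10) = 6.704×10^-6 m⁴
I_req = 6.704×10^6 mm⁴
Rectangle, weak axis: I_min = h·b³/12 with h = 127 mm fixed  ⇒  b = (12I/h)^(1/3) = 85.9 mm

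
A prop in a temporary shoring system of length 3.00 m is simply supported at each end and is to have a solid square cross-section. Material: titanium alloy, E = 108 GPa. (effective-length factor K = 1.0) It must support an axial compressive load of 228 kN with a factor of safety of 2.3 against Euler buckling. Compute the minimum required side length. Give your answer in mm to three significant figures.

a ≈ 85.4 mm

Required P_cr = n·P = 2.3 × 228 = 524.4 kN
L_e = K·L = 1 × 3.00 = 3.000 m
Required I = P_cr·L_e²/(π²E) = 5.244×10^5 × 3.000² / (π² × 1.08×10^11) = 4.428×10^-6 m⁴
I_req = 4.428×10^6 mm⁴
Solid square: I = a⁴/12  ⇒  a = (12I)^(1/4) = (12×4.428×10^6)^(1/4) = 85.4 mm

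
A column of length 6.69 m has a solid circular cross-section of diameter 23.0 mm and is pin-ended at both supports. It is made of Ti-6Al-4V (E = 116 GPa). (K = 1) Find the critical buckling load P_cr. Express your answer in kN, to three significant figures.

P_cr ≈ 0.351 kN

I = πd⁴/64 = π×23.0⁴/64 = 1.374×10^4 mm⁴
I = 1.374×10^4 mm⁴ = 1.374×10^-8 m⁴
Effective length L_e = K·L = 1 × 6.69 = 6.690 m
P_cr = π²EI / L_e² = π² × 116×10⁹ × 1.374×10^-8 / 6.690² = 351.4 N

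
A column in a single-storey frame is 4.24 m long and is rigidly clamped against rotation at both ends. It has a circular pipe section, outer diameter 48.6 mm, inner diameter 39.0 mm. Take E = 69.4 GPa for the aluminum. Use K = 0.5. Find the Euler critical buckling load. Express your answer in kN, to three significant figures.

P_cr ≈ 24.4 kN

d_o = 48.6 mm, d_i = 39.0 mm
I = π(d_o⁴ − d_i⁴)/64 = π(48.6⁴ − 39.00⁴)/64 = 1.603×10^5 mm⁴
I = 1.603×10^5 mm⁴ = 1.603×10^-7 m⁴
Effective length L_e = K·L = 0.5 × 4.24 = 2.120 m
P_cr = π²EI / L_e² = π² × 69.4×10⁹ × 1.603×10^-7 / 2.120² = 2.443×10^4 N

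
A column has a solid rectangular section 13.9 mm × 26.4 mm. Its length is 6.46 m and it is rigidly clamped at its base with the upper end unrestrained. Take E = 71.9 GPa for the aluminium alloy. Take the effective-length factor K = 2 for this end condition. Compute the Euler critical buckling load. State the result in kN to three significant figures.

Buckling occurs about the weak axis: I_min = h·b³/12 with b = 13.9 mm (the shorter side).
I_min = 26.4×13.9³/12 = 5.908×10^3 mm⁴
I = 5.908×10^3 mm⁴ = 5.908×10^-9 m⁴
Effective length L_e = K·L = 2 × 6.46 = 12.92 m
P_cr = π²EI / L_e² = π² × 71.9×10⁹ × 5.908×10^-9 / 12.92² = 25.12 N

P_cr ≈ 0.0251 kN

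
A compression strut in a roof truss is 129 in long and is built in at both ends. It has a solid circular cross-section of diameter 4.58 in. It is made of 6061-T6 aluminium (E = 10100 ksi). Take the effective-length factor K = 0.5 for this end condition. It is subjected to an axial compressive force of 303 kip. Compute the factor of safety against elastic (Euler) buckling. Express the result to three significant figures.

I = πd⁴/64 = π×4.58⁴/64 = 21.60 in⁴
Effective length L_e = K·L = 0.5 × 129 = 64.50 in
P_cr = π²EI / L_e² = π² × 10100×10³ × 21.60 / 64.50² = 5.175×10^5 lb
Factor of safety n = P_cr / P = 517.53 / 303 = 1.71

n ≈ 1.71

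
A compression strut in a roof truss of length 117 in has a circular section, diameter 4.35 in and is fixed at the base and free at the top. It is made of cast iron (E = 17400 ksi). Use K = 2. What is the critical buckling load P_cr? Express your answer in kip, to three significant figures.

P_cr ≈ 55.1 kip

I = πd⁴/64 = π×4.35⁴/64 = 17.58 in⁴
Effective length L_e = K·L = 2 × 117 = 234.0 in
P_cr = π²EI / L_e² = π² × 17400×10³ × 17.58 / 234.0² = 5.512×10^4 lb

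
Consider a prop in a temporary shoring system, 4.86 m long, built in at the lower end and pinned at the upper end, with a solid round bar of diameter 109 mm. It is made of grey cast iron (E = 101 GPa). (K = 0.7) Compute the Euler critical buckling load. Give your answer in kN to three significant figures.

I = πd⁴/64 = π×109⁴/64 = 6.929×10^6 mm⁴
I = 6.929×10^6 mm⁴ = 6.929×10^-6 m⁴
Effective length L_e = K·L = 0.7 × 4.86 = 3.402 m
P_cr = π²EI / L_e² = π² × 101×10⁹ × 6.929×10^-6 / 3.402² = 5.968×10^5 N

P_cr ≈ 597 kN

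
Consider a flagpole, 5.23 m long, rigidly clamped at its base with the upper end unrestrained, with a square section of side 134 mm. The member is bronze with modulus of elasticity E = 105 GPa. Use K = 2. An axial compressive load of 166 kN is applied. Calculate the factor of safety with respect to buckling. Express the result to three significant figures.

I = a⁴/12 = 134⁴/12 = 2.687×10^7 mm⁴
I = 2.687×10^7 mm⁴ = 2.687×10^-5 m⁴
Effective length L_e = K·L = 2 × 5.23 = 10.46 m
P_cr = π²EI / L_e² = π² × 105×10⁹ × 2.687×10^-5 / 10.46² = 2.545×10^5 N
Factor of safety n = P_cr / P = 254.49 / 166 = 1.53

n ≈ 1.53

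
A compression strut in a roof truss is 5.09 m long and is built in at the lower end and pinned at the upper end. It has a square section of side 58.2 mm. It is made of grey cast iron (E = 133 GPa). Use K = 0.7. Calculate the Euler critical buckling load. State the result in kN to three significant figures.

P_cr ≈ 98.9 kN

I = a⁴/12 = 58.2⁴/12 = 9.561×10^5 mm⁴
I = 9.561×10^5 mm⁴ = 9.561×10^-7 m⁴
Effective length L_e = K·L = 0.7 × 5.09 = 3.563 m
P_cr = π²EI / L_e² = π² × 133×10⁹ × 9.561×10^-7 / 3.563² = 9.886×10^4 N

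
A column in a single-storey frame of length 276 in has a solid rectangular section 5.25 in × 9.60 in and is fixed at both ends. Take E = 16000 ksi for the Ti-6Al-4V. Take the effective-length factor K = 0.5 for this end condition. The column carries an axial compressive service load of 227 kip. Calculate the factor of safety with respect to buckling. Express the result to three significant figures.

Buckling occurs about the weak axis: I_min = h·b³/12 with b = 5.25 in (the shorter side).
I_min = 9.60×5.25³/12 = 115.8 in⁴
Effective length L_e = K·L = 0.5 × 276 = 138.0 in
P_cr = π²EI / L_e² = π² × 16000×10³ × 115.8 / 138.0² = 9.599×10^5 lb
Factor of safety n = P_cr / P = 959.91 / 227 = 4.23

n ≈ 4.23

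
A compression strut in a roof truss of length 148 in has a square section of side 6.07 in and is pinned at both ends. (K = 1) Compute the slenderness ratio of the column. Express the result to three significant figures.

I = a⁴/12 = 6.07⁴/12 = 113.1 in⁴
A = 36.84 in²;  r_min = √(I/A) = √(113.1/36.84) = 1.752 in
L_e = K·L = 1 × 148 = 148.0 in
λ = L_e / r_min = 148.00 / 1.752 = 84.5

λ ≈ 84.5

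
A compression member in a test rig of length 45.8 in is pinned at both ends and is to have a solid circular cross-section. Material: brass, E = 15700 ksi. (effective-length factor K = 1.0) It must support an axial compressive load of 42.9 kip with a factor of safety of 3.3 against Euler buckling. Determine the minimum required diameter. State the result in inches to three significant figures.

Required P_cr = n·P = 3.3 × 42.9 = 141.6 kip
L_e = K·L = 1 × 45.8 = 45.80 in
Required I = P_cr·L_e²/(π²E) = 1.416×10^5 × 45.80² / (π² × 1.57×10^7) = 1.916 in⁴
Solid circle: I = πd⁴/64  ⇒  d = (64I/π)^(1/4) = (64×1.916/π)^(1/4) = 2.50 in

d ≈ 2.50 in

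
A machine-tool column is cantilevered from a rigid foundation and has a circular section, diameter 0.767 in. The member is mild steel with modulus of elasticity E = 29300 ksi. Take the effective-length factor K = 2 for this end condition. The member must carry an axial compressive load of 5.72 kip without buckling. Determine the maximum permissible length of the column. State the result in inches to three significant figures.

L_max ≈ 14.7 in

I = πd⁴/64 = π×0.767⁴/64 = 1.699×10^-2 in⁴
At the buckling limit P_cr = P = 5.720×10^3 lb
From P_cr = π²EI/(K·L)²:  L = (1/K)·√(π²EI/P_cr) = (1/2)·√(π²×2.93×10^7×1.699×10^-2/5.720×10^3)
L = 14.7 in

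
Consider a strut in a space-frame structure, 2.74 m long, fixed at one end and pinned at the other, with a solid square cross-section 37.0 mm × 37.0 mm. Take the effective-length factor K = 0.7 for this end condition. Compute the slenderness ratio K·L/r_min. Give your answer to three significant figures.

For a square r = a/√12 = 37.0/√12 = 10.68 mm
L_e = K·L = 0.7 × 2.74 m = 1.918 m = 1918.0 mm
λ = L_e / r_min = 1918.0 / 10.68 = 180

λ ≈ 180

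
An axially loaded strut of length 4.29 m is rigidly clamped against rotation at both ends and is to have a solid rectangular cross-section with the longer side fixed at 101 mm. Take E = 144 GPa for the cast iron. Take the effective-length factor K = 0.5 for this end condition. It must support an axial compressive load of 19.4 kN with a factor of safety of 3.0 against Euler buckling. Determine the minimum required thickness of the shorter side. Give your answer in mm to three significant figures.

Required P_cr = n·P = 3.0 × 19.4 = 58.20 kN
L_e = K·L = 0.5 × 4.29 = 2.145 m
Required I = P_cr·L_e²/(π²E) = 5.820×10^4 × 2.145² / (π² × 1.44×10^11) = 1.884×10^-7 m⁴
I_req = 1.884×10^5 mm⁴
Rectangle, weak axis: I_min = h·b³/12 with h = 101 mm fixed  ⇒  b = (12I/h)^(1/3) = 28.2 mm

b ≈ 28.2 mm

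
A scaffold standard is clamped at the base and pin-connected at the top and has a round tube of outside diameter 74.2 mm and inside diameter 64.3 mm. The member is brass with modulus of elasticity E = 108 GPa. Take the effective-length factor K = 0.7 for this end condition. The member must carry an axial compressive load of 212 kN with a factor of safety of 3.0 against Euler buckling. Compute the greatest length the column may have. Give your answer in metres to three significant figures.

L_max ≈ 1.49 m

d_o = 74.2 mm, d_i = 64.3 mm
I = π(d_o⁴ − d_i⁴)/64 = π(74.2⁴ − 64.30⁴)/64 = 6.488×10^5 mm⁴
I = 6.488×10^-7 m⁴
Required critical load P_cr = n·P = 3.0 × 212 = 636.0 kN = 6.360×10^5 N
From P_cr = π²EI/(K·L)²:  L = (1/K)·√(π²EI/P_cr) = (1/0.7)·√(π²×1.08×10^11×6.488×10^-7/6.360×10^5)
L = 1.49 m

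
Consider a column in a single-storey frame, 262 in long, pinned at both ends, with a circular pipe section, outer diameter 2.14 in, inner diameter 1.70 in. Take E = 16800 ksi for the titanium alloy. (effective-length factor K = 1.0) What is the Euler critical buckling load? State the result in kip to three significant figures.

P_cr ≈ 1.50 kip

d_o = 2.14 in, d_i = 1.70 in
I = π(d_o⁴ − d_i⁴)/64 = π(2.14⁴ − 1.700⁴)/64 = 0.6195 in⁴
Effective length L_e = K·L = 1 × 262 = 262.0 in
P_cr = π²EI / L_e² = π² × 16800×10³ × 0.6195 / 262.0² = 1.496×10^3 lb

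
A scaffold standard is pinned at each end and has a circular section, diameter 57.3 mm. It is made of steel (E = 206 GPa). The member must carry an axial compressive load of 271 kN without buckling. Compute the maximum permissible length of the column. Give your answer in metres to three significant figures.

I = πd⁴/64 = π×57.3⁴/64 = 5.292×10^5 mm⁴
I = 5.292×10^-7 m⁴
At the buckling limit P_cr = P = 2.710×10^5 N
From P_cr = π²EI/(K·L)²:  L = (1/K)·√(π²EI/P_cr) = (1/1)·√(π²×2.06×10^11×5.292×10^-7/2.710×10^5)
L = 1.99 m

L_max ≈ 1.99 m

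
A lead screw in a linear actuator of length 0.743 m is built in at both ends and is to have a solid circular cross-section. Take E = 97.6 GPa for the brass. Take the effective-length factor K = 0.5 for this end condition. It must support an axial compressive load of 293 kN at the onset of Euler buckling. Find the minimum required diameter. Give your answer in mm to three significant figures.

L_e = K·L = 0.5 × 0.743 = 0.3715 m
Required I = P_cr·L_e²/(π²E) = 2.930×10^5 × 0.3715² / (π² × 9.76×10^10) = 4.198×10^-8 m⁴
I_req = 4.198×10^4 mm⁴
Solid circle: I = πd⁴/64  ⇒  d = (64I/π)^(1/4) = (64×4.198×10^4/π)^(1/4) = 30.4 mm

d ≈ 30.4 mm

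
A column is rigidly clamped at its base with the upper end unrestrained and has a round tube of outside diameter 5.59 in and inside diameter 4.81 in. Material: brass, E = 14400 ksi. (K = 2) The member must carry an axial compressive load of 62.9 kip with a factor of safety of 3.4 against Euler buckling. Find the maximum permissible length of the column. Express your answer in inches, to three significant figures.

d_o = 5.59 in, d_i = 4.81 in
I = π(d_o⁴ − d_i⁴)/64 = π(5.59⁴ − 4.810⁴)/64 = 21.66 in⁴
Required critical load P_cr = n·P = 3.4 × 62.9 = 213.9 kip = 2.139×10^5 lb
From P_cr = π²EI/(K·L)²:  L = (1/K)·√(π²EI/P_cr) = (1/2)·√(π²×1.44×10^7×21.66/2.139×10^5)
L = 60.0 in

L_max ≈ 60.0 in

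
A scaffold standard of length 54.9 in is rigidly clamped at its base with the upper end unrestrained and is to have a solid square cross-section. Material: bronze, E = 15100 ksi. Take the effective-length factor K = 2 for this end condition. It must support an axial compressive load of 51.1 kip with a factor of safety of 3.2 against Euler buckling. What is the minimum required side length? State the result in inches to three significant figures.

Required P_cr = n·P = 3.2 × 51.1 = 163.5 kip
L_e = K·L = 2 × 54.9 = 109.8 in
Required I = P_cr·L_e²/(π²E) = 1.635×10^5 × 109.8² / (π² × 1.51×10^7) = 13.23 in⁴
Solid square: I = a⁴/12  ⇒  a = (12I)^(1/4) = (12×13.23)^(1/4) = 3.55 in

a ≈ 3.55 in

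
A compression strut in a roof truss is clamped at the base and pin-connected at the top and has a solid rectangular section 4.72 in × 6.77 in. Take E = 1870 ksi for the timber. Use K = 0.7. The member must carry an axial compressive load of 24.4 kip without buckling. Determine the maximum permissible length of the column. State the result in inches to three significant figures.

Buckling occurs about the weak axis: I_min = h·b³/12 with b = 4.72 in (the shorter side).
I_min = 6.77×4.72³/12 = 59.32 in⁴
At the buckling limit P_cr = P = 2.440×10^4 lb
From P_cr = π²EI/(K·L)²:  L = (1/K)·√(π²EI/P_cr) = (1/0.7)·√(π²×1.87×10^6×59.32/2.440×10^4)
L = 303 in

L_max ≈ 303 in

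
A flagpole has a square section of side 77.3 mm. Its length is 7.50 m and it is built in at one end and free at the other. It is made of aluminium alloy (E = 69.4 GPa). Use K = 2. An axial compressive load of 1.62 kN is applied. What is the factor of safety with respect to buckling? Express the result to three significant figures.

n ≈ 5.59

I = a⁴/12 = 77.3⁴/12 = 2.975×10^6 mm⁴
I = 2.975×10^6 mm⁴ = 2.975×10^-6 m⁴
Effective length L_e = K·L = 2 × 7.50 = 15.00 m
P_cr = π²EI / L_e² = π² × 69.4×10⁹ × 2.975×10^-6 / 15.00² = 9.058×10^3 N
Factor of safety n = P_cr / P = 9.0576 / 1.62 = 5.59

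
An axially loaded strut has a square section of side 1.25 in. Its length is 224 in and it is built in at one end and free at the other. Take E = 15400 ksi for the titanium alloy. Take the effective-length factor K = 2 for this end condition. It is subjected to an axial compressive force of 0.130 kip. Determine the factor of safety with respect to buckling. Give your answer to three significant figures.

I = a⁴/12 = 1.25⁴/12 = 0.2035 in⁴
Effective length L_e = K·L = 2 × 224 = 448.0 in
P_cr = π²EI / L_e² = π² × 15400×10³ × 0.2035 / 448.0² = 154.1 lb
Factor of safety n = P_cr / P = 0.15407 / 0.130 = 1.19

n ≈ 1.19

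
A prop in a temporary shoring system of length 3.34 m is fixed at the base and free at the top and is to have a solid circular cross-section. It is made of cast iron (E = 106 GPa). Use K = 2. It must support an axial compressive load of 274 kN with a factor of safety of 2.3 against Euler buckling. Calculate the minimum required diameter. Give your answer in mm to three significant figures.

d ≈ 153 mm

Required P_cr = n·P = 2.3 × 274 = 630.2 kN
L_e = K·L = 2 × 3.34 = 6.680 m
Required I = P_cr·L_e²/(π²E) = 6.302×10^5 × 6.680² / (π² × 1.06×10^11) = 2.688×10^-5 m⁴
I_req = 2.688×10^7 mm⁴
Solid circle: I = πd⁴/64  ⇒  d = (64I/π)^(1/4) = (64×2.688×10^7/π)^(1/4) = 153 mm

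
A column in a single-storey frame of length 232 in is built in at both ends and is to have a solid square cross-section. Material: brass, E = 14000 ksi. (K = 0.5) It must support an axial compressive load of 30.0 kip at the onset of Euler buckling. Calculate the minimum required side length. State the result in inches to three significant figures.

a ≈ 2.43 in

L_e = K·L = 0.5 × 232 = 116.0 in
Required I = P_cr·L_e²/(π²E) = 3.000×10^4 × 116.0² / (π² × 1.40×10^7) = 2.922 in⁴
Solid square: I = a⁴/12  ⇒  a = (12I)^(1/4) = (12×2.922)^(1/4) = 2.43 in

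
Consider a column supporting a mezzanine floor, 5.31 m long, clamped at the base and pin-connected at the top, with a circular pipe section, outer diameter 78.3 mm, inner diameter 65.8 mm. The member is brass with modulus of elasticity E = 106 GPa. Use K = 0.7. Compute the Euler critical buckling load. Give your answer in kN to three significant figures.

P_cr ≈ 70.0 kN

d_o = 78.3 mm, d_i = 65.8 mm
I = π(d_o⁴ − d_i⁴)/64 = π(78.3⁴ − 65.80⁴)/64 = 9.249×10^5 mm⁴
I = 9.249×10^5 mm⁴ = 9.249×10^-7 m⁴
Effective length L_e = K·L = 0.7 × 5.31 = 3.717 m
P_cr = π²EI / L_e² = π² × 106×10⁹ × 9.249×10^-7 / 3.717² = 7.004×10^4 N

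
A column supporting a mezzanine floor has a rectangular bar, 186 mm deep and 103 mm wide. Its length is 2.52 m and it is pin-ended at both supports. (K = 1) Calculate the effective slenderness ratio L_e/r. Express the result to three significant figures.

λ ≈ 84.8

For a rectangle r_min = b/√12 = 103/√12 = 29.73 mm
L_e = K·L = 1 × 2.52 m = 2.520 m = 2520.0 mm
λ = L_e / r_min = 2520.0 / 29.73 = 84.8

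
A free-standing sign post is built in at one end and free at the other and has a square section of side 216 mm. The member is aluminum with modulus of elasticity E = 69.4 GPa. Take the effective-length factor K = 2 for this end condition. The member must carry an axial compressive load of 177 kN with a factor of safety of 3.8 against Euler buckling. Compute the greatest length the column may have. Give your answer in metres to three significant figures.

L_max ≈ 6.80 m

I = a⁴/12 = 216⁴/12 = 1.814×10^8 mm⁴
I = 1.814×10^-4 m⁴
Required critical load P_cr = n·P = 3.8 × 177 = 672.6 kN = 6.726×10^5 N
From P_cr = π²EI/(K·L)²:  L = (1/K)·√(π²EI/P_cr) = (1/2)·√(π²×6.94×10^10×1.814×10^-4/6.726×10^5)
L = 6.80 m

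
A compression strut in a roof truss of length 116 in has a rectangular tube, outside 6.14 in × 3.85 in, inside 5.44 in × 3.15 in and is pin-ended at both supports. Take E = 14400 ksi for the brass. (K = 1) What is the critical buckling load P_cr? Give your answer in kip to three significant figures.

Weak-axis I_min = (h_o·b_o³ − h_i·b_i³)/12 with b_o = 3.85, b_i = 3.150 in (shorter outer/inner sides).
I_min = (6.14×3.85³ − 5.440×3.150³)/12 = 15.03 in⁴
Effective length L_e = K·L = 1 × 116 = 116.0 in
P_cr = π²EI / L_e² = π² × 14400×10³ × 15.03 / 116.0² = 1.587×10^5 lb

P_cr ≈ 159 kip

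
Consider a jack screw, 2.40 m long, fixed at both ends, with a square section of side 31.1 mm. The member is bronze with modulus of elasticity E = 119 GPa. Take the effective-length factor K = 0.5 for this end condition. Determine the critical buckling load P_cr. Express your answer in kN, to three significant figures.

P_cr ≈ 63.6 kN

I = a⁴/12 = 31.1⁴/12 = 7.796×10^4 mm⁴
I = 7.796×10^4 mm⁴ = 7.796×10^-8 m⁴
Effective length L_e = K·L = 0.5 × 2.40 = 1.200 m
P_cr = π²EI / L_e² = π² × 119×10⁹ × 7.796×10^-8 / 1.200² = 6.358×10^4 N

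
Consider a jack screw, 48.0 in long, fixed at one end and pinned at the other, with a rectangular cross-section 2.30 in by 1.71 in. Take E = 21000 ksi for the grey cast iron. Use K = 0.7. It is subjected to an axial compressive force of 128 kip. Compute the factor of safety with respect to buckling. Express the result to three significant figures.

n ≈ 1.37

Buckling occurs about the weak axis: I_min = h·b³/12 with b = 1.71 in (the shorter side).
I_min = 2.30×1.71³/12 = 0.9584 in⁴
Effective length L_e = K·L = 0.7 × 48.0 = 33.60 in
P_cr = π²EI / L_e² = π² × 21000×10³ × 0.9584 / 33.60² = 1.759×10^5 lb
Factor of safety n = P_cr / P = 175.94 / 128 = 1.37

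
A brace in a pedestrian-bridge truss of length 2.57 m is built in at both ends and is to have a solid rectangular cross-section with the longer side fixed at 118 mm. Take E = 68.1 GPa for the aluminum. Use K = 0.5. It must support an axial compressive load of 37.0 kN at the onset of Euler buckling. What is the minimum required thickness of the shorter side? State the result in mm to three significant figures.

b ≈ 21.0 mm

L_e = K·L = 0.5 × 2.57 = 1.285 m
Required I = P_cr·L_e²/(π²E) = 3.700×10^4 × 1.285² / (π² × 6.81×10^10) = 9.090×10^-8 m⁴
I_req = 9.090×10^4 mm⁴
Rectangle, weak axis: I_min = h·b³/12 with h = 118 mm fixed  ⇒  b = (12I/h)^(1/3) = 21.0 mm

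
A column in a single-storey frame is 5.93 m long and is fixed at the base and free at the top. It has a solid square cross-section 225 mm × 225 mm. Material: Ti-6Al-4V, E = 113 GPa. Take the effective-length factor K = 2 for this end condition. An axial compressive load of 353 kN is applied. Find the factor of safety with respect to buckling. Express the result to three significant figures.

I = a⁴/12 = 225⁴/12 = 2.136×10^8 mm⁴
I = 2.136×10^8 mm⁴ = 2.136×10^-4 m⁴
Effective length L_e = K·L = 2 × 5.93 = 11.86 m
P_cr = π²EI / L_e² = π² × 113×10⁹ × 2.136×10^-4 / 11.86² = 1.693×10^6 N
Factor of safety n = P_cr / P = 1693.4 / 353 = 4.80

n ≈ 4.80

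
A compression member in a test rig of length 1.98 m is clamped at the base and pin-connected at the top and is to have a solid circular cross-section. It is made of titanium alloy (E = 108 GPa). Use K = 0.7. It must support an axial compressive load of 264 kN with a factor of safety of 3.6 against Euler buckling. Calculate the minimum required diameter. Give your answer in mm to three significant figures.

d ≈ 76.9 mm

Required P_cr = n·P = 3.6 × 264 = 950.4 kN
L_e = K·L = 0.7 × 1.98 = 1.386 m
Required I = P_cr·L_e²/(π²E) = 9.504×10^5 × 1.386² / (π² × 1.08×10^11) = 1.713×10^-6 m⁴
I_req = 1.713×10^6 mm⁴
Solid circle: I = πd⁴/64  ⇒  d = (64I/π)^(1/4) = (64×1.713×10^6/π)^(1/4) = 76.9 mm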